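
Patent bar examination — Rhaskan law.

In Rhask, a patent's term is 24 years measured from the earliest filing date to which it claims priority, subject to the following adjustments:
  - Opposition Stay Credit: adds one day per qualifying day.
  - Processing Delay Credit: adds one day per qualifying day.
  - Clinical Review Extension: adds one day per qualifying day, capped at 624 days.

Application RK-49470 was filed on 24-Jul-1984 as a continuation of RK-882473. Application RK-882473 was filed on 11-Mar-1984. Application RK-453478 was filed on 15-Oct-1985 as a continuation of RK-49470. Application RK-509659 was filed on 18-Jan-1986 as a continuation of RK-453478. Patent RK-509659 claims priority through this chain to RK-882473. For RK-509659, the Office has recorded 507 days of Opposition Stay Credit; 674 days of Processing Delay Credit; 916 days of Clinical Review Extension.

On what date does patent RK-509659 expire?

February 18, 2013

Earliest priority filing: 11 March 1984.
Base term: 11 March 1984 + 24 years → 11 March 2008.
Opposition Stay Credit: +507 days → 31 July 2009.
Processing Delay Credit: +674 days → 5 June 2011.
Clinical Review Extension: 916 days claimed exceeds the 624-day cap, so +624 days → 18 February 2013.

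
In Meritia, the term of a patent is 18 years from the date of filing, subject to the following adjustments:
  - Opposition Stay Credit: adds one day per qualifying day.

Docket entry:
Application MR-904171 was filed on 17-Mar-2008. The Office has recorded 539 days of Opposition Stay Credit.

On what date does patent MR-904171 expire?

2027-09-07

Base term: filing date + 18 years → 17 March 2026.
Opposition Stay Credit: +539 days → 7 September 2027.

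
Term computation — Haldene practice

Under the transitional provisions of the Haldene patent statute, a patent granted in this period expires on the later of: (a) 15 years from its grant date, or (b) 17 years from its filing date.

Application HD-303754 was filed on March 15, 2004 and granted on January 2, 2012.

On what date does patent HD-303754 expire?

(a) grant + 15 years → 2 January 2027.
(b) filing + 17 years → 15 March 2021.
Later of the two: 2 January 2027.

2027-01-02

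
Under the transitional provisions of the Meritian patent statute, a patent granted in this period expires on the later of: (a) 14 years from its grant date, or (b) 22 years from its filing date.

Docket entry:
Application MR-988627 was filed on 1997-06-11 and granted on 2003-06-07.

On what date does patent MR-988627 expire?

(a) grant + 14 years → 7 June 2017.
(b) filing + 22 years → 11 June 2019.
Later of the two: 11 June 2019.

2019-06-11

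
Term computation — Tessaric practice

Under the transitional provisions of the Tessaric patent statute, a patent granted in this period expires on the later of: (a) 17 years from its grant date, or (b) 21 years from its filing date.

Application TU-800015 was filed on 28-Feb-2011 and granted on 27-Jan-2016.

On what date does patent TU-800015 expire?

(a) grant + 17 years → 27 January 2033.
(b) filing + 21 years → 28 February 2032.
Later of the two: 27 January 2033.

January 27, 2033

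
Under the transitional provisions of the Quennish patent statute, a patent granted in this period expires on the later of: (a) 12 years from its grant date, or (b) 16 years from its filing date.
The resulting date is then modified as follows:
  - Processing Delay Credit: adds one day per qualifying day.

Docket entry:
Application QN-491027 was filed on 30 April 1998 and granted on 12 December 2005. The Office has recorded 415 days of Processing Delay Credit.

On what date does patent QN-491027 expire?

(a) grant + 12 years → 12 December 2017.
(b) filing + 16 years → 30 April 2014.
Later of the two: 12 December 2017.
Processing Delay Credit: +415 days → 31 January 2019.

2019-01-31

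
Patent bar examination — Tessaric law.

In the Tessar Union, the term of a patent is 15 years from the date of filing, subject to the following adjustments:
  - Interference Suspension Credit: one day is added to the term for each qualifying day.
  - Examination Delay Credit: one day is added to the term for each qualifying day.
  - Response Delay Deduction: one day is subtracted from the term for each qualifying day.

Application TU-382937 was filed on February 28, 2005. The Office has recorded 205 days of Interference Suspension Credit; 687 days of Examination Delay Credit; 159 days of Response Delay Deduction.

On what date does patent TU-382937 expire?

Base term: filing date + 15 years → 28 February 2020.
Interference Suspension Credit: +205 days → 20 September 2020.
Examination Delay Credit: +687 days → 8 August 2022.
Response Delay Deduction: −159 days → 2 March 2022.

2022-03-02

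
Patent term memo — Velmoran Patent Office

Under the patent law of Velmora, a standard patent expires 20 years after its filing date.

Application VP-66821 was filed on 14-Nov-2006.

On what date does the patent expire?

November 14, 2026

Filing date + 20 years → 14 November 2026.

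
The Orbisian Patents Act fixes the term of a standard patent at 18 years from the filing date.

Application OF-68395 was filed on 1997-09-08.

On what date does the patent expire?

Filing date + 18 years → 8 September 2015.

September 8, 2015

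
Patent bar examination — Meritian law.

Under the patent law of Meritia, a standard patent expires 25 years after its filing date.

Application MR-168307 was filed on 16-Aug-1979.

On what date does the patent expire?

Filing date + 25 years → 16 August 2004.

August 16, 2004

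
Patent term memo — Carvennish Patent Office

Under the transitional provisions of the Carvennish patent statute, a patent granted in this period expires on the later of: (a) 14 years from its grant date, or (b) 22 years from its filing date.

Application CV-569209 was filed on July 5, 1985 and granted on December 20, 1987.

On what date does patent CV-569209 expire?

(a) grant + 14 years → 20 December 2001.
(b) filing + 22 years → 5 July 2007.
Later of the two: 5 July 2007.

July 5, 2007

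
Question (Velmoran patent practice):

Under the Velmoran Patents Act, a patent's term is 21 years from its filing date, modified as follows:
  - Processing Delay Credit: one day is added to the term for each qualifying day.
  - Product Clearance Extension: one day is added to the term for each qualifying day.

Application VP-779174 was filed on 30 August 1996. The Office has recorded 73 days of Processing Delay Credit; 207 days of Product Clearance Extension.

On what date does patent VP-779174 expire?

June 6, 2018

Base term: filing date + 21 years → 30 August 2017.
Processing Delay Credit: +73 days → 11 November 2017.
Product Clearance Extension: +207 days → 6 June 2018.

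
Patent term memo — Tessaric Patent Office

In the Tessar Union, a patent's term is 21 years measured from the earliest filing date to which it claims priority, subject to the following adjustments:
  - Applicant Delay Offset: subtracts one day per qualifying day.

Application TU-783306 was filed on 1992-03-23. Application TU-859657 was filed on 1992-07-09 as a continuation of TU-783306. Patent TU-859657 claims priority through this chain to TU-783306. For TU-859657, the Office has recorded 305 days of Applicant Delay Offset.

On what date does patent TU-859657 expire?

2012-05-22

Earliest priority filing: 23 March 1992.
Base term: 23 March 1992 + 21 years → 23 March 2013.
Applicant Delay Offset: −305 days → 22 May 2012.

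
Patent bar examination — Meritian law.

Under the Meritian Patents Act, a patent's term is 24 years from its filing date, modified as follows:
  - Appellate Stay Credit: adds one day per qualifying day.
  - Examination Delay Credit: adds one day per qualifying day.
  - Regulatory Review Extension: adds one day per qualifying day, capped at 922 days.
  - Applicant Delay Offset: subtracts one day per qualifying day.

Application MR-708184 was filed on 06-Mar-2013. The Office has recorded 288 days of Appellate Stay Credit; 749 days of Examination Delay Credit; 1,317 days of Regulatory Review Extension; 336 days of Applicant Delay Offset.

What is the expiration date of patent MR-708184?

Base term: filing date + 24 years → 6 March 2037.
Appellate Stay Credit: +288 days → 19 December 2037.
Examination Delay Credit: +749 days → 7 January 2040.
Regulatory Review Extension: 1317 days claimed exceeds the 922-day cap, so +922 days → 17 July 2042.
Applicant Delay Offset: −336 days → 15 August 2041.

2041-08-15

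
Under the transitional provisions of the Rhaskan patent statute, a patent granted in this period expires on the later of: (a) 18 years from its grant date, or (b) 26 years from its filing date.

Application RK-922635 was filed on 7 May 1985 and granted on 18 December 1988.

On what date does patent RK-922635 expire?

May 7, 2011

(a) grant + 18 years → 18 December 2006.
(b) filing + 26 years → 7 May 2011.
Later of the two: 7 May 2011.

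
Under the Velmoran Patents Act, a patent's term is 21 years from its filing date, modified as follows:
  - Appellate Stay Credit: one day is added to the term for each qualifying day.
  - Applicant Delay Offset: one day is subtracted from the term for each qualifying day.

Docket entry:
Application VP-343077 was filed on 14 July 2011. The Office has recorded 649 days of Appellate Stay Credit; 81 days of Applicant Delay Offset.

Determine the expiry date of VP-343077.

2034-02-02

Base term: filing date + 21 years → 14 July 2032.
Appellate Stay Credit: +649 days → 24 April 2034.
Applicant Delay Offset: −81 days → 2 February 2034.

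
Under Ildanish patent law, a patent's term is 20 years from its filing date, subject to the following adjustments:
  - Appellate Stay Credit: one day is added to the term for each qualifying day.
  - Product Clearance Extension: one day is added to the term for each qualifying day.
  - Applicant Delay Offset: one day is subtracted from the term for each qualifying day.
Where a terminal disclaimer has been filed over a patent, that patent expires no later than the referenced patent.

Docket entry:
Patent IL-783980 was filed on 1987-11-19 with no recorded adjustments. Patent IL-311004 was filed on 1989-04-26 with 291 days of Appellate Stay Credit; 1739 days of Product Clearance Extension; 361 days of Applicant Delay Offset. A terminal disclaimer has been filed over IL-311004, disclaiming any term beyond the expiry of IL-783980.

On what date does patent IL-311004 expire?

November 19, 2007

Natural term of IL-311004:
  Base: filing + 20 years → 26 April 2009.
  Appellate Stay Credit: +291 days → 11 February 2010.
  Product Clearance Extension: +1739 days → 16 November 2014.
  Applicant Delay Offset: −361 days → 20 November 2013.
Expiry of referenced patent IL-783980:
  Base: filing + 20 years → 19 November 2007.
Terminal disclaimer: IL-311004 expires on the earlier of 20 November 2013 and 19 November 2007.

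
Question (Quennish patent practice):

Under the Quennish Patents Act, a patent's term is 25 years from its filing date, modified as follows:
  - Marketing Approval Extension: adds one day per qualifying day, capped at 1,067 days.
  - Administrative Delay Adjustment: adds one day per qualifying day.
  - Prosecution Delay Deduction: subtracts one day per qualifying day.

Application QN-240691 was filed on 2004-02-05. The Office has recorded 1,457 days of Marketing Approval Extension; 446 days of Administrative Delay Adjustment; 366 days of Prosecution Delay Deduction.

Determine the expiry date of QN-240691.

2032-03-28

Base term: filing date + 25 years → 5 February 2029.
Marketing Approval Extension: 1457 days claimed exceeds the 1067-day cap, so +1067 days → 8 January 2032.
Administrative Delay Adjustment: +446 days → 29 March 2033.
Prosecution Delay Deduction: −366 days → 28 March 2032.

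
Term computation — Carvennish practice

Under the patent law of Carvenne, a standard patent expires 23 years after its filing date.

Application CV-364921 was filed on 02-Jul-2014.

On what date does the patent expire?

July 2, 2037

Filing date + 23 years → 2 July 2037.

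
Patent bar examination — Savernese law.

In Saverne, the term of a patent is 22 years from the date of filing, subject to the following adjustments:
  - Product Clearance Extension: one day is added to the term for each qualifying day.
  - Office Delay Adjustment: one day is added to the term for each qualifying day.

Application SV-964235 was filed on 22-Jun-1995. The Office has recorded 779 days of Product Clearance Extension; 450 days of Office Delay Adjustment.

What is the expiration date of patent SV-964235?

November 2, 2020

Base term: filing date + 22 years → 22 June 2017.
Product Clearance Extension: +779 days → 10 August 2019.
Office Delay Adjustment: +450 days → 2 November 2020.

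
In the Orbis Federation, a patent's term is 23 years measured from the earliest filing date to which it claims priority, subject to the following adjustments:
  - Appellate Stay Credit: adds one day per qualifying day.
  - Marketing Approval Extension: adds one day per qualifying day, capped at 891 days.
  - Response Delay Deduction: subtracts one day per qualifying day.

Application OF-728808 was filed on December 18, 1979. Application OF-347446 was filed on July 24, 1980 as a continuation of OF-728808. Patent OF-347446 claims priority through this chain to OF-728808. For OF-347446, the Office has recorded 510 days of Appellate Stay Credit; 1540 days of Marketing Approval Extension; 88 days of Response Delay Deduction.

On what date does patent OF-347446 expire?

Earliest priority filing: 18 December 1979.
Base term: 18 December 1979 + 23 years → 18 December 2002.
Appellate Stay Credit: +510 days → 11 May 2004.
Marketing Approval Extension: 1540 days claimed exceeds the 891-day cap, so +891 days → 19 October 2006.
Response Delay Deduction: −88 days → 23 July 2006.

2006-07-23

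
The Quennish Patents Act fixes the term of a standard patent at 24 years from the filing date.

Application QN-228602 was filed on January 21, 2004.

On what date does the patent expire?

Filing date + 24 years → 21 January 2028.

2028-01-21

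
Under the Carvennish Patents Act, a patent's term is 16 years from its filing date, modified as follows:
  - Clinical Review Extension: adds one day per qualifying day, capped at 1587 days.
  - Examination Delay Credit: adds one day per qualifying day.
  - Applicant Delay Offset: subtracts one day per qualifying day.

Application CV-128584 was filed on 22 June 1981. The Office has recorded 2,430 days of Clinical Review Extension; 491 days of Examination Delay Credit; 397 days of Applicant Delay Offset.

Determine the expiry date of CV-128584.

January 28, 2002

Base term: filing date + 16 years → 22 June 1997.
Clinical Review Extension: 2430 days claimed exceeds the 1587-day cap, so +1587 days → 26 October 2001.
Examination Delay Credit: +491 days → 1 March 2003.
Applicant Delay Offset: −397 days → 28 January 2002.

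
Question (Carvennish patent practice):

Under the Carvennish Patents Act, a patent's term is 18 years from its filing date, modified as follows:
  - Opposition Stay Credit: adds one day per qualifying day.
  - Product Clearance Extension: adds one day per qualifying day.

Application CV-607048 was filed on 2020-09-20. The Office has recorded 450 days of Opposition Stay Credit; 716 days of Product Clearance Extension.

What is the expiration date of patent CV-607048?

Base term: filing date + 18 years → 20 September 2038.
Opposition Stay Credit: +450 days → 14 December 2039.
Product Clearance Extension: +716 days → 29 November 2041.

2041-11-29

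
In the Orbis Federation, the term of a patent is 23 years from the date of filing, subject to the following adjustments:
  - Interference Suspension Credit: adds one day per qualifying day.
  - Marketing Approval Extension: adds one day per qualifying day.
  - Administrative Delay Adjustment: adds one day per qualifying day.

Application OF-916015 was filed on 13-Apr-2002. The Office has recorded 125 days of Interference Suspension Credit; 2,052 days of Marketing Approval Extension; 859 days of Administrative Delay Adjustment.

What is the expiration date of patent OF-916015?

Base term: filing date + 23 years → 13 April 2025.
Interference Suspension Credit: +125 days → 16 August 2025.
Marketing Approval Extension: +2052 days → 30 March 2031.
Administrative Delay Adjustment: +859 days → 5 August 2033.

August 5, 2033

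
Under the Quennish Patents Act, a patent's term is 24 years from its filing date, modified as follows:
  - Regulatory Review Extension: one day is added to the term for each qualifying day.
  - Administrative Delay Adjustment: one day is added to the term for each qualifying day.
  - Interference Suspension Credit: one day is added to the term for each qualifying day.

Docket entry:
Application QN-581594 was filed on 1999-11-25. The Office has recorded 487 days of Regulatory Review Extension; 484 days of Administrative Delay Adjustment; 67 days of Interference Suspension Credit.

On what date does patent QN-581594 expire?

Base term: filing date + 24 years → 25 November 2023.
Regulatory Review Extension: +487 days → 26 March 2025.
Administrative Delay Adjustment: +484 days → 23 July 2026.
Interference Suspension Credit: +67 days → 28 September 2026.

September 28, 2026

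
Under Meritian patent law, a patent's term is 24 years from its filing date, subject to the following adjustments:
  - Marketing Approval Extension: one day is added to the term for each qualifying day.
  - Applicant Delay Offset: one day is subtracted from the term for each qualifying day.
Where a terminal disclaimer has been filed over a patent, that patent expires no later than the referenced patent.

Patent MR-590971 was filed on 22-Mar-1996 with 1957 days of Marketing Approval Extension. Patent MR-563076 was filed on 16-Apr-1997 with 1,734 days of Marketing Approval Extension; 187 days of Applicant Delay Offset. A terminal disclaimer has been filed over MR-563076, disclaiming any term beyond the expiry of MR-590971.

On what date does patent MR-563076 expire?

Natural term of MR-563076:
  Base: filing + 24 years → 16 April 2021.
  Marketing Approval Extension: +1734 days → 14 January 2026.
  Applicant Delay Offset: −187 days → 11 July 2025.
Expiry of referenced patent MR-590971:
  Base: filing + 24 years → 22 March 2020.
  Marketing Approval Extension: +1957 days → 31 July 2025.
Terminal disclaimer: MR-563076 expires on the earlier of 11 July 2025 and 31 July 2025.

July 11, 2025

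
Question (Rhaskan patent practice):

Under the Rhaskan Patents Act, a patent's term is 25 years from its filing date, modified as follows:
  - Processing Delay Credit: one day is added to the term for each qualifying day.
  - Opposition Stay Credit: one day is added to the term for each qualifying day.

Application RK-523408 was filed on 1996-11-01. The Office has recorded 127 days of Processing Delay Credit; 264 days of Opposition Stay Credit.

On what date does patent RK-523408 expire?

Base term: filing date + 25 years → 1 November 2021.
Processing Delay Credit: +127 days → 8 March 2022.
Opposition Stay Credit: +264 days → 27 November 2022.

2022-11-27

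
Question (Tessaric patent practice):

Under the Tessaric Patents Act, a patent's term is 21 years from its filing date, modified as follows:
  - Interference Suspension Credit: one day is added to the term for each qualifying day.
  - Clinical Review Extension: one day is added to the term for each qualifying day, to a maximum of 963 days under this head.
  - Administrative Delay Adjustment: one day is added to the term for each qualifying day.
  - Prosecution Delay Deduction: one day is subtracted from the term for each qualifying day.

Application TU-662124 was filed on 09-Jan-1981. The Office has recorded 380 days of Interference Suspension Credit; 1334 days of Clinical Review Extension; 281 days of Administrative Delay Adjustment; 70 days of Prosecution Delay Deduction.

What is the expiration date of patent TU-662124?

2006-04-12

Base term: filing date + 21 years → 9 January 2002.
Interference Suspension Credit: +380 days → 24 January 2003.
Clinical Review Extension: 1334 days claimed exceeds the 963-day cap, so +963 days → 13 September 2005.
Administrative Delay Adjustment: +281 days → 21 June 2006.
Prosecution Delay Deduction: −70 days → 12 April 2006.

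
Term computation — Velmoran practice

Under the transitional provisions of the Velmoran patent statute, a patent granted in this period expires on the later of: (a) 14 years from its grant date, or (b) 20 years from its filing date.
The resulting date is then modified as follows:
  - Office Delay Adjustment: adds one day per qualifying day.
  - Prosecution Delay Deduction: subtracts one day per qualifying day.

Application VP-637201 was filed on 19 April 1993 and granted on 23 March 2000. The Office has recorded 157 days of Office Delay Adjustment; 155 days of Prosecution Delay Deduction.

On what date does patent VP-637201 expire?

(a) grant + 14 years → 23 March 2014.
(b) filing + 20 years → 19 April 2013.
Later of the two: 23 March 2014.
Office Delay Adjustment: +157 days → 27 August 2014.
Prosecution Delay Deduction: −155 days → 25 March 2014.

March 25, 2014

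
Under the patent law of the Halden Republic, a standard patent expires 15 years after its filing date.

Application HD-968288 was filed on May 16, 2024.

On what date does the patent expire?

May 16, 2039

Filing date + 15 years → 16 May 2039.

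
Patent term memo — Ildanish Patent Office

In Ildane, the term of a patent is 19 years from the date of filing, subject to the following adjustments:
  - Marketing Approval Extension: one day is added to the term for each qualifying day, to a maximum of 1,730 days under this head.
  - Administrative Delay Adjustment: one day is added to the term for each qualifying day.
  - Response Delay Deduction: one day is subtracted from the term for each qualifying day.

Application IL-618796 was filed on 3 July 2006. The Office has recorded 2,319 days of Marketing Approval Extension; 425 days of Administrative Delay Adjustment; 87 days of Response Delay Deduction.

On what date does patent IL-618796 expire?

March 2, 2031

Base term: filing date + 19 years → 3 July 2025.
Marketing Approval Extension: 2319 days claimed exceeds the 1730-day cap, so +1730 days → 29 March 2030.
Administrative Delay Adjustment: +425 days → 28 May 2031.
Response Delay Deduction: −87 days → 2 March 2031.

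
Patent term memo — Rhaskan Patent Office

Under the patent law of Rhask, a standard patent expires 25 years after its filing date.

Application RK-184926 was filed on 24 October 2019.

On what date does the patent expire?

October 24, 2044

Filing date + 25 years → 24 October 2044.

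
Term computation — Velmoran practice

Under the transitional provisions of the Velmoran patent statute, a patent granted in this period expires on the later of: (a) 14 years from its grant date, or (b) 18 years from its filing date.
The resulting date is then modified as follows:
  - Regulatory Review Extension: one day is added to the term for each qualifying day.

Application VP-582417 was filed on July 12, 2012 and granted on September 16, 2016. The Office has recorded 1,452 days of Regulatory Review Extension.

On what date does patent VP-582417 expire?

(a) grant + 14 years → 16 September 2030.
(b) filing + 18 years → 12 July 2030.
Later of the two: 16 September 2030.
Regulatory Review Extension: +1452 days → 7 September 2034.

2034-09-07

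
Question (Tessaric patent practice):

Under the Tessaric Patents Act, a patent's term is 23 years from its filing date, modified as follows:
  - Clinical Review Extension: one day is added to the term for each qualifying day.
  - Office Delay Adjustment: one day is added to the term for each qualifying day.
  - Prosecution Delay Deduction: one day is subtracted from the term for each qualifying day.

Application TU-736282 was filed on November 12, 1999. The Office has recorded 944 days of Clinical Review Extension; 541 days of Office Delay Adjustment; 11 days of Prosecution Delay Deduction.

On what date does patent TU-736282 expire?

Base term: filing date + 23 years → 12 November 2022.
Clinical Review Extension: +944 days → 13 June 2025.
Office Delay Adjustment: +541 days → 6 December 2026.
Prosecution Delay Deduction: −11 days → 25 November 2026.

November 25, 2026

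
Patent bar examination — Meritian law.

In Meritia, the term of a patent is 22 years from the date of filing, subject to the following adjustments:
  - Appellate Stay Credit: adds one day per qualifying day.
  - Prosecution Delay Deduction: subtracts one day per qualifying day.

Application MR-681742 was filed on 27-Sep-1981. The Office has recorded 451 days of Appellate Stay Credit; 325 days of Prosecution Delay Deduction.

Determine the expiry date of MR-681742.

2004-01-31

Base term: filing date + 22 years → 27 September 2003.
Appellate Stay Credit: +451 days → 21 December 2004.
Prosecution Delay Deduction: −325 days → 31 January 2004.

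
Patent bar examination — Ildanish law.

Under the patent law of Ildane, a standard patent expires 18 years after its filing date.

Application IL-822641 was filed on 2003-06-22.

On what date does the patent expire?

June 22, 2021

Filing date + 18 years → 22 June 2021.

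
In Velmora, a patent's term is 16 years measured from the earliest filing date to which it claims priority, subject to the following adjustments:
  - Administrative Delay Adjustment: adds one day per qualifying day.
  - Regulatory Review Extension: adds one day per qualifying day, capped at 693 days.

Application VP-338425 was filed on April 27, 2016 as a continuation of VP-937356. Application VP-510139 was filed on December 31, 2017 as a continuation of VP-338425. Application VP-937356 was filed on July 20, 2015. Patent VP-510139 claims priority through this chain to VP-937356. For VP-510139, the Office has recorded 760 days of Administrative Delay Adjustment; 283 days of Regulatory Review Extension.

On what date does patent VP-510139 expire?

2034-05-28

Earliest priority filing: 20 July 2015.
Base term: 20 July 2015 + 16 years → 20 July 2031.
Administrative Delay Adjustment: +760 days → 18 August 2033.
Regulatory Review Extension: 283 days (within the 693-day cap) → +283 days → 28 May 2034.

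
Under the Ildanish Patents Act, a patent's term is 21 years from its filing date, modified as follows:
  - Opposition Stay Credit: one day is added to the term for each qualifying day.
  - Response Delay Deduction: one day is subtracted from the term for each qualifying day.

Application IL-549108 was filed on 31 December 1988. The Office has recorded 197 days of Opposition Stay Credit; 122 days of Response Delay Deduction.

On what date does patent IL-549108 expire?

March 16, 2010

Base term: filing date + 21 years → 31 December 2009.
Opposition Stay Credit: +197 days → 16 July 2010.
Response Delay Deduction: −122 days → 16 March 2010.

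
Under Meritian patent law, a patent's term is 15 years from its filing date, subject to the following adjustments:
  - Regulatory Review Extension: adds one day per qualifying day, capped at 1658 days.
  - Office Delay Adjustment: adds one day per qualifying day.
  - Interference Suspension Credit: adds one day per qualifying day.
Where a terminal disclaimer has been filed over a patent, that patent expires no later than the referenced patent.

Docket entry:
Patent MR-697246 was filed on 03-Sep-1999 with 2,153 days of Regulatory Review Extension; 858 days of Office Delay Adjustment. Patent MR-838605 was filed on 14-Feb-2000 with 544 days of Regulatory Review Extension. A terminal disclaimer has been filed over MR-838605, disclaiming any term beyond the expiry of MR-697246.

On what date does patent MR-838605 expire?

Natural term of MR-838605:
  Base: filing + 15 years → 14 February 2015.
  Regulatory Review Extension: 544 days (within the 1658-day cap) → +544 days → 11 August 2016.
Expiry of referenced patent MR-697246:
  Base: filing + 15 years → 3 September 2014.
  Regulatory Review Extension: 2153 days claimed exceeds the 1658-day cap, so +1658 days → 19 March 2019.
  Office Delay Adjustment: +858 days → 24 July 2021.
Terminal disclaimer: MR-838605 expires on the earlier of 11 August 2016 and 24 July 2021.

August 11, 2016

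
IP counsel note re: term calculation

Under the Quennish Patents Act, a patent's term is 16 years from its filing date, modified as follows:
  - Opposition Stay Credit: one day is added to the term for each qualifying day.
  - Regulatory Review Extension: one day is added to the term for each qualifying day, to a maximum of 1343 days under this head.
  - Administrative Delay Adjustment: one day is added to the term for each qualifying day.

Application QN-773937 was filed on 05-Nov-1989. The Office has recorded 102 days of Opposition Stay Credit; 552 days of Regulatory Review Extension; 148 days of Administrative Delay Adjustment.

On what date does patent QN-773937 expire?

Base term: filing date + 16 years → 5 November 2005.
Opposition Stay Credit: +102 days → 15 February 2006.
Regulatory Review Extension: 552 days (within the 1343-day cap) → +552 days → 21 August 2007.
Administrative Delay Adjustment: +148 days → 16 January 2008.

January 16, 2008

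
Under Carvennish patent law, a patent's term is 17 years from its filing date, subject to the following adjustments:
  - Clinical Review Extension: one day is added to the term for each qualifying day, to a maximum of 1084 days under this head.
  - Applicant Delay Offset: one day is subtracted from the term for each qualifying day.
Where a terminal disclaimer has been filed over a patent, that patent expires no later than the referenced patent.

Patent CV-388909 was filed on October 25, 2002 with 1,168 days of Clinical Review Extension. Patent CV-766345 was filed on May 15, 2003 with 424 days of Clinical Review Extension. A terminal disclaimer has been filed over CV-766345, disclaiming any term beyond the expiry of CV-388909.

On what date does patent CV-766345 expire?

July 13, 2021

Natural term of CV-766345:
  Base: filing + 17 years → 15 May 2020.
  Clinical Review Extension: 424 days (within the 1084-day cap) → +424 days → 13 July 2021.
Expiry of referenced patent CV-388909:
  Base: filing + 17 years → 25 October 2019.
  Clinical Review Extension: 1168 days claimed exceeds the 1084-day cap, so +1084 days → 13 October 2022.
Terminal disclaimer: CV-766345 expires on the earlier of 13 July 2021 and 13 October 2022.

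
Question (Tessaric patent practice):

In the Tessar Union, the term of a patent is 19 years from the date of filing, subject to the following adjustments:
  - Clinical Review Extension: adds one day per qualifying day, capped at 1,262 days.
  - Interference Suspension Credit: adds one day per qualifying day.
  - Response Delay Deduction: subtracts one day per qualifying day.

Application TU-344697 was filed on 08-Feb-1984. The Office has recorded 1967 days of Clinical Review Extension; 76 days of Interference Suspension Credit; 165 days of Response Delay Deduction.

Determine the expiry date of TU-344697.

Base term: filing date + 19 years → 8 February 2003.
Clinical Review Extension: 1967 days claimed exceeds the 1262-day cap, so +1262 days → 24 July 2006.
Interference Suspension Credit: +76 days → 8 October 2006.
Response Delay Deduction: −165 days → 26 April 2006.

April 26, 2006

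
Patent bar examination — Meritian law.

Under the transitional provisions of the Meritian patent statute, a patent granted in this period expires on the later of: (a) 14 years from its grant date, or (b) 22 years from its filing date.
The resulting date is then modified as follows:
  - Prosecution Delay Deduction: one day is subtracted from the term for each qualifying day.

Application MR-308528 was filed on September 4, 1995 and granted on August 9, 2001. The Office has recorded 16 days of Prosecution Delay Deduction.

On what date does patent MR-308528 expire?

August 19, 2017

(a) grant + 14 years → 9 August 2015.
(b) filing + 22 years → 4 September 2017.
Later of the two: 4 September 2017.
Prosecution Delay Deduction: −16 days → 19 August 2017.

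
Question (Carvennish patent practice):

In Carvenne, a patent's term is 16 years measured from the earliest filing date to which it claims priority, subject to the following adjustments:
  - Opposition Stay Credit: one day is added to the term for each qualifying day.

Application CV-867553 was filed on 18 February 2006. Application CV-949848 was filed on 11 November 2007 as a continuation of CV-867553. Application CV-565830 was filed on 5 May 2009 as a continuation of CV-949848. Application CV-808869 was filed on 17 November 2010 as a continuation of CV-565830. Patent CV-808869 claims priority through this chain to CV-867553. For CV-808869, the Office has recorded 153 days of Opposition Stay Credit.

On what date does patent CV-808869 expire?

2022-07-21

Earliest priority filing: 18 February 2006.
Base term: 18 February 2006 + 16 years → 18 February 2022.
Opposition Stay Credit: +153 days → 21 July 2022.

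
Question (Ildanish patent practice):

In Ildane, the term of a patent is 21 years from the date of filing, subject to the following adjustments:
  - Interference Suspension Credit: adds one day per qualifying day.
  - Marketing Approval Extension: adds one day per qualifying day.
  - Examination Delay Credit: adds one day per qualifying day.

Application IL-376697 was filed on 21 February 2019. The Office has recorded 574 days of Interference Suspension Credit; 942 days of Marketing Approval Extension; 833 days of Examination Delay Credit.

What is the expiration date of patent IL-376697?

Base term: filing date + 21 years → 21 February 2040.
Interference Suspension Credit: +574 days → 17 September 2041.
Marketing Approval Extension: +942 days → 16 April 2044.
Examination Delay Credit: +833 days → 28 July 2046.

2046-07-28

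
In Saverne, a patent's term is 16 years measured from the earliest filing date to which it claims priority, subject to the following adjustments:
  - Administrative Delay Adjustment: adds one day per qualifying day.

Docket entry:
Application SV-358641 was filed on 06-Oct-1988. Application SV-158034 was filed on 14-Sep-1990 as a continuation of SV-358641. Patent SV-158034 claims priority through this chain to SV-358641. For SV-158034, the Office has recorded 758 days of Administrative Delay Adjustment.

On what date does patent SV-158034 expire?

November 3, 2006

Earliest priority filing: 6 October 1988.
Base term: 6 October 1988 + 16 years → 6 October 2004.
Administrative Delay Adjustment: +758 days → 3 November 2006.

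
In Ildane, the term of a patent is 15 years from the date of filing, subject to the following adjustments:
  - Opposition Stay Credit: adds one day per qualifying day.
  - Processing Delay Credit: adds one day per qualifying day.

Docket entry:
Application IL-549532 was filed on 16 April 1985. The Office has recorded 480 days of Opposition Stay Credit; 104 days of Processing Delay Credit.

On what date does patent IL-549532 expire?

November 21, 2001

Base term: filing date + 15 years → 16 April 2000.
Opposition Stay Credit: +480 days → 9 August 2001.
Processing Delay Credit: +104 days → 21 November 2001.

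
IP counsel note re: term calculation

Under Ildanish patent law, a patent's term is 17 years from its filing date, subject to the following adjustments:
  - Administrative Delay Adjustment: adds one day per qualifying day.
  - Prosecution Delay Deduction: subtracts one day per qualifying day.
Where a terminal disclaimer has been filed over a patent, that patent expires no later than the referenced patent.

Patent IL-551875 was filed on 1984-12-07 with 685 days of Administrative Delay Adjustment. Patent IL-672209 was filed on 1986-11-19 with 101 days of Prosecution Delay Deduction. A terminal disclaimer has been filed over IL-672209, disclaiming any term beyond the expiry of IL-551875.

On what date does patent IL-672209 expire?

Natural term of IL-672209:
  Base: filing + 17 years → 19 November 2003.
  Prosecution Delay Deduction: −101 days → 10 August 2003.
Expiry of referenced patent IL-551875:
  Base: filing + 17 years → 7 December 2001.
  Administrative Delay Adjustment: +685 days → 23 October 2003.
Terminal disclaimer: IL-672209 expires on the earlier of 10 August 2003 and 23 October 2003.

August 10, 2003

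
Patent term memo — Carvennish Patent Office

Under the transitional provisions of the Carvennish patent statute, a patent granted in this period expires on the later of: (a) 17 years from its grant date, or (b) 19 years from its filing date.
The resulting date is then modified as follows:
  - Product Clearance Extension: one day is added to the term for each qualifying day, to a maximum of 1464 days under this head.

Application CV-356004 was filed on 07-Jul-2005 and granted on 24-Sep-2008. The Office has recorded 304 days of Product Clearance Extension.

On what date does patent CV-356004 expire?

(a) grant + 17 years → 24 September 2025.
(b) filing + 19 years → 7 July 2024.
Later of the two: 24 September 2025.
Product Clearance Extension: 304 days (within the 1464-day cap) → +304 days → 25 July 2026.

2026-07-25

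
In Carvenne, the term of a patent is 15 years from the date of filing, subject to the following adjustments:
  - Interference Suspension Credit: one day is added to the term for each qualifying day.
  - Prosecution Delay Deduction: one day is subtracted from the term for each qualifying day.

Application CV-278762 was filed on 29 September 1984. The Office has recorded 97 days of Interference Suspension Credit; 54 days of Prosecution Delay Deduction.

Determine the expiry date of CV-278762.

1999-11-11

Base term: filing date + 15 years → 29 September 1999.
Interference Suspension Credit: +97 days → 4 January 2000.
Prosecution Delay Deduction: −54 days → 11 November 1999.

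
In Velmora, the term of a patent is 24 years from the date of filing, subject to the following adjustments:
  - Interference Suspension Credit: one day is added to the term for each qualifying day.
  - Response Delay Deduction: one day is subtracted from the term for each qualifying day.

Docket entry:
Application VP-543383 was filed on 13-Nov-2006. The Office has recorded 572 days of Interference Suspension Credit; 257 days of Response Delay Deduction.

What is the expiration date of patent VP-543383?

Base term: filing date + 24 years → 13 November 2030.
Interference Suspension Credit: +572 days → 7 June 2032.
Response Delay Deduction: −257 days → 24 September 2031.

2031-09-24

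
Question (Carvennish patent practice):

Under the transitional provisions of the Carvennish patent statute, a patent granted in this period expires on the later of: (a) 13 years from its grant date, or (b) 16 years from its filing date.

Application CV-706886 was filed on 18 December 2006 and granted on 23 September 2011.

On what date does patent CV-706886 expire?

(a) grant + 13 years → 23 September 2024.
(b) filing + 16 years → 18 December 2022.
Later of the two: 23 September 2024.

September 23, 2024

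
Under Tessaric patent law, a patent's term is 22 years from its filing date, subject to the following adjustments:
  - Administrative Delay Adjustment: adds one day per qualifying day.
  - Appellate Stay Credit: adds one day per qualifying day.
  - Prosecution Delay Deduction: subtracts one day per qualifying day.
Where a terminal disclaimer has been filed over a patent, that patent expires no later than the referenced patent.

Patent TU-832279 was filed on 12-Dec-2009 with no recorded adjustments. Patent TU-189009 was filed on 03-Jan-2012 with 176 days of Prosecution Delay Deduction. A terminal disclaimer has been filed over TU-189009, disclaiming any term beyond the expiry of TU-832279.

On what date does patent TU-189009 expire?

December 12, 2031

Natural term of TU-189009:
  Base: filing + 22 years → 3 January 2034.
  Prosecution Delay Deduction: −176 days → 11 July 2033.
Expiry of referenced patent TU-832279:
  Base: filing + 22 years → 12 December 2031.
Terminal disclaimer: TU-189009 expires on the earlier of 11 July 2033 and 12 December 2031.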